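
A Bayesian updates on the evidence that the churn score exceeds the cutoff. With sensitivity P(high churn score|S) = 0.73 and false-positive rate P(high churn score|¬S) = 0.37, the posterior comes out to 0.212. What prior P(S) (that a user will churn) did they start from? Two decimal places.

P(S) = 0.12

In odds form, posterior odds = prior odds × likelihood ratio, so prior odds = posterior odds ÷ LR.
Posterior odds = 0.212/(1−0.212) = 0.2690. LR = 0.73/0.37 = 1.9730.
Prior odds = 0.2690/1.9730 = 0.1363, so P(S) = 0.1363/(1+0.1363) ≈ 0.12.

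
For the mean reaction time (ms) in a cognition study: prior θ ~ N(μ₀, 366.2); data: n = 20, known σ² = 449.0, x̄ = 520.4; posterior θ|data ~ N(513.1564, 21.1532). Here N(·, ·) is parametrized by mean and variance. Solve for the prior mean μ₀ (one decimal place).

The posterior mean is a precision-weighted average: μ_n = (τ₀μ₀ + τ_data·x̄)/(τ₀+τ_data), with τ₀=1/σ₀² and τ_data=n/σ².
Here τ₀ = 1/366.2 = 0.002731 and τ_data = 20/449.0 = 0.044543, so τ_n = 0.047274.
Rearranging for μ₀: μ₀ = (μ_n·τ_n − τ_data·x̄)/τ₀ = (513.1564·0.047274 − 0.044543·520.4) / 0.002731 = 1.078778/0.002731 ≈ 395.0.

μ₀ = 395.0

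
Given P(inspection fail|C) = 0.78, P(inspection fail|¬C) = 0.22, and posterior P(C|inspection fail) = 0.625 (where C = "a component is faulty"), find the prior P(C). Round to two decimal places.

Bayes' rule in odds form gives O(C|E) = O(C)·[P(E|C)/P(E|¬C)], hence O(C) = O(C|E)/LR.
Posterior odds = 0.625/(1−0.625) = 1.6667. LR = 0.78/0.22 = 3.5455.
Prior odds = 1.6667/3.5455 = 0.4701, so P(C) = 0.4701/(1+0.4701) ≈ 0.32.

P(C) = 0.32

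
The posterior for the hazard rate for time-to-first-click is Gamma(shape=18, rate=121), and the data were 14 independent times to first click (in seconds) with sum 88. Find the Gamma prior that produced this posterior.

Gamma(shape=4, rate=33)

For an exponential likelihood with a Gamma(α, β) prior on the rate, n observations with total T give posterior Gamma(α+n, β+T).
So α = 18 − 14 = 4 and β = 121 − 88 = 33.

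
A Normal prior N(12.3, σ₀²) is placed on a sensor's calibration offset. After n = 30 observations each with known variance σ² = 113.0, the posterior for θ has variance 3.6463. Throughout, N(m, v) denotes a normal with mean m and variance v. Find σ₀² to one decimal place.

Posterior precision equals prior precision plus data precision: 1/σ_n² = 1/σ₀² + n/σ².
So 1/σ₀² = 1/3.6463 − 30/113.0 = 0.274251 − 0.265487 = 0.008764.
Hence σ₀² = 1/0.008764 ≈ 114.1.

σ₀² = 114.1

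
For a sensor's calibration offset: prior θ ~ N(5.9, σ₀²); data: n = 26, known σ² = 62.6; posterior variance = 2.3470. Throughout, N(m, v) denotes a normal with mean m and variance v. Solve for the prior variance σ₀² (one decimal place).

σ₀² = 93.1

Posterior precision equals prior precision plus data precision: 1/σ_n² = 1/σ₀² + n/σ².
So 1/σ₀² = 1/2.3470 − 26/62.6 = 0.426076 − 0.415335 = 0.010741.
Hence σ₀² = 1/0.010741 ≈ 93.1.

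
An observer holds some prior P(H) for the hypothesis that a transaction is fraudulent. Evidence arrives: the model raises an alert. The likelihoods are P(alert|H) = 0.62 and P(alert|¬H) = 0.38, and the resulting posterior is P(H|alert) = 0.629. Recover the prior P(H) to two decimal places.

P(H) = 0.51

In odds form, posterior odds = prior odds × likelihood ratio, so prior odds = posterior odds ÷ LR.
Posterior odds = 0.629/(1−0.629) = 1.6954. LR = 0.62/0.38 = 1.6316.
Prior odds = 1.6954/1.6316 = 1.0391, so P(H) = 1.0391/(1+1.0391) ≈ 0.51.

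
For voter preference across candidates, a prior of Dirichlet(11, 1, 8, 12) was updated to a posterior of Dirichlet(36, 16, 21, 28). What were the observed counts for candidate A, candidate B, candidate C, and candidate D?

counts (25, 15, 13, 16)

For a Dirichlet(α) prior with multinomial counts c, the posterior is Dirichlet(α + c) componentwise.
Counts are posterior − prior componentwise: 36−11=25, 16−1=15, 21−8=13, 28−12=16.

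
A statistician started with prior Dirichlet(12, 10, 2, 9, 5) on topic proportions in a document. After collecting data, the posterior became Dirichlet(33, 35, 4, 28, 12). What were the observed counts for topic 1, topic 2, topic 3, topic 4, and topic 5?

For a Dirichlet(α) prior with multinomial counts c, the posterior is Dirichlet(α + c) componentwise.
Counts are posterior − prior componentwise: 33−12=21, 35−10=25, 4−2=2, 28−9=19, 12−5=7.

counts (21, 25, 2, 19, 7)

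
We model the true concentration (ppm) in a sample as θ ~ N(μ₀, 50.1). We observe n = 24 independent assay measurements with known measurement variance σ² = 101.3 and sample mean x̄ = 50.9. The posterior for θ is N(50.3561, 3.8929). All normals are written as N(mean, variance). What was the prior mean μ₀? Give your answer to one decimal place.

μ₀ = 43.9

With known observation variance, the Normal–Normal posterior has precision τ_n = τ₀ + n/σ² and mean μ_n = (τ₀μ₀ + (n/σ²)x̄)/τ_n.
Here τ₀ = 1/50.1 = 0.019960 and τ_data = 24/101.3 = 0.236920, so τ_n = 0.256880.
Rearranging for μ₀: μ₀ = (μ_n·τ_n − τ_data·x̄)/τ₀ = (50.3561·0.256880 − 0.236920·50.9) / 0.019960 = 0.876247/0.019960 ≈ 43.9.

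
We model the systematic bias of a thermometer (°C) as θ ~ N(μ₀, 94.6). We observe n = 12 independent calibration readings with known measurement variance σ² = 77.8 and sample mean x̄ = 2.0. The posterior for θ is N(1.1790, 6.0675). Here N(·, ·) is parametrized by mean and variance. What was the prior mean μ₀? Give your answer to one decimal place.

The posterior mean is a precision-weighted average: μ_n = (τ₀μ₀ + τ_data·x̄)/(τ₀+τ_data), with τ₀=1/σ₀² and τ_data=n/σ².
Here τ₀ = 1/94.6 = 0.010571 and τ_data = 12/77.8 = 0.154242, so τ_n = 0.164813.
Rearranging for μ₀: μ₀ = (μ_n·τ_n − τ_data·x̄)/τ₀ = (1.1790·0.164813 − 0.154242·2.0) / 0.010571 = -0.114169/0.010571 ≈ -10.8.

μ₀ = -10.8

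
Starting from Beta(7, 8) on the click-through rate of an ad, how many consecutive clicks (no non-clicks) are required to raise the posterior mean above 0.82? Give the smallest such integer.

k = 30

After k clicks and 0 non-clicks the posterior is Beta(7+k, 8), with mean (7+k)/(7+8+k).
Set (7+k)/(15+k) > 0.82 and solve: k > (0.82·15 − 7)/(1 − 0.82) = 29.444.
The smallest integer exceeding 29.444 is 30, and checking k=30: (37)/(45) = 0.8222 > 0.82.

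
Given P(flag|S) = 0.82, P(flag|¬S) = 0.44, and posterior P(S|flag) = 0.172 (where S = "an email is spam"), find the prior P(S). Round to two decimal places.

In odds form, posterior odds = prior odds × likelihood ratio, so prior odds = posterior odds ÷ LR.
Posterior odds = 0.172/(1−0.172) = 0.2077. LR = 0.82/0.44 = 1.8636.
Prior odds = 0.2077/1.8636 = 0.1115, so P(S) = 0.1115/(1+0.1115) ≈ 0.10.

P(S) = 0.10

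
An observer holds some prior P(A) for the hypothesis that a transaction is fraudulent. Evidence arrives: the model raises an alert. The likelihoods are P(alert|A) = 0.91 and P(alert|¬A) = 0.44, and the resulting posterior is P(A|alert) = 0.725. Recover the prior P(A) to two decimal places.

In odds form, posterior odds = prior odds × likelihood ratio, so prior odds = posterior odds ÷ LR.
Posterior odds = 0.725/(1−0.725) = 2.6364. LR = 0.91/0.44 = 2.0682.
Prior odds = 2.6364/2.0682 = 1.2747, so P(A) = 1.2747/(1+1.2747) ≈ 0.56.

P(A) = 0.56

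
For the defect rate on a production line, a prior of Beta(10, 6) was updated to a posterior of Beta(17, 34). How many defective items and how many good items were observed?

7 defective items and 28 good items

Beta is conjugate to the binomial likelihood: posterior = Beta(α+s, β+f).
So s = 17 − 10 = 7 and f = 34 − 6 = 28.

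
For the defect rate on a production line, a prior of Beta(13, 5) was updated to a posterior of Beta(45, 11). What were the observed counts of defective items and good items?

Beta is conjugate to the binomial likelihood: posterior = Beta(a+s, b+f).
Match parameters: s=45−13=32, f=11−5=6.

32 defective items and 6 good items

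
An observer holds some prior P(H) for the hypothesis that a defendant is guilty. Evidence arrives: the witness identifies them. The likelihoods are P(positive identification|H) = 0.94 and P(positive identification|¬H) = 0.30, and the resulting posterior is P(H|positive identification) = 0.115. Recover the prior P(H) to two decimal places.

In odds form, posterior odds = prior odds × likelihood ratio, so prior odds = posterior odds ÷ LR.
Posterior odds = 0.115/(1−0.115) = 0.1299. LR = 0.94/0.30 = 3.1333.
Prior odds = 0.1299/3.1333 = 0.0415, so P(H) = 0.0415/(1+0.0415) ≈ 0.04.

P(H) = 0.04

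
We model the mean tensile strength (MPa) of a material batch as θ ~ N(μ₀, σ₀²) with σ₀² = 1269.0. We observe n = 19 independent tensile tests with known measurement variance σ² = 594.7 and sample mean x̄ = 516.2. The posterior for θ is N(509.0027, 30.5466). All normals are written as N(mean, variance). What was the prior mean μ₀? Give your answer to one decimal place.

The posterior mean is a precision-weighted average: μ_n = (τ₀μ₀ + τ_data·x̄)/(τ₀+τ_data), with τ₀=1/σ₀² and τ_data=n/σ².
Here τ₀ = 1/1269.0 = 0.000788 and τ_data = 19/594.7 = 0.031949, so τ_n = 0.032737.
Rearranging for μ₀: μ₀ = (μ_n·τ_n − τ_data·x̄)/τ₀ = (509.0027·0.032737 − 0.031949·516.2) / 0.000788 = 0.171148/0.000788 ≈ 217.2.

μ₀ = 217.2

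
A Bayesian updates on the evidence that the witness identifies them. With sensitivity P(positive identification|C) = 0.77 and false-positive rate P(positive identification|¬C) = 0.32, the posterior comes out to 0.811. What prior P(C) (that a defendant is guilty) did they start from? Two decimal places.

In odds form, posterior odds = prior odds × likelihood ratio, so prior odds = posterior odds ÷ LR.
Posterior odds = 0.811/(1−0.811) = 4.2910. LR = 0.77/0.32 = 2.4062.
Prior odds = 4.2910/2.4062 = 1.7833, so P(C) = 1.7833/(1+1.7833) ≈ 0.64.

P(C) = 0.64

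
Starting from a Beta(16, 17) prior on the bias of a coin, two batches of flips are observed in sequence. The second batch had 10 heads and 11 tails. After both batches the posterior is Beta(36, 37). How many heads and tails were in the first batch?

10 heads and 9 tails

Sequential conjugate updates are equivalent to a single update on the pooled data, so total successes = posterior α − prior α and total failures = posterior β − prior β.
Total across both batches: 36−16=20 heads, 37−17=20 tails.
Subtract the second batch: 20−10=10 heads and 20−11=9 tails.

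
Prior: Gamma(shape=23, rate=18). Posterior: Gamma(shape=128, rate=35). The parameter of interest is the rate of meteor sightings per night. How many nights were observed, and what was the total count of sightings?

Gamma–Poisson conjugacy: posterior shape = α + Σxᵢ, posterior rate = β + n.
Matching: Σxᵢ = 128 − 23 = 105 and n = 35 − 18 = 17.

n = 17 nights with total 105 sightings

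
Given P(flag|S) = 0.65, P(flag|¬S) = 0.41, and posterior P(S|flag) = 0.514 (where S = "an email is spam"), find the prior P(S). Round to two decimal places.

In odds form, posterior odds = prior odds × likelihood ratio, so prior odds = posterior odds ÷ LR.
Posterior odds = 0.514/(1−0.514) = 1.0576. LR = 0.65/0.41 = 1.5854.
Prior odds = 1.0576/1.5854 = 0.6671, so P(S) = 0.6671/(1+0.6671) ≈ 0.40.

P(S) = 0.40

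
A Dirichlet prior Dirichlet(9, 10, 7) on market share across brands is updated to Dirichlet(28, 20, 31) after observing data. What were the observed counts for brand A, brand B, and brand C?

For a Dirichlet(α) prior with multinomial counts c, the posterior is Dirichlet(α + c) componentwise.
Counts are posterior − prior componentwise: 28−9=19, 20−10=10, 31−7=24.

counts (19, 10, 24)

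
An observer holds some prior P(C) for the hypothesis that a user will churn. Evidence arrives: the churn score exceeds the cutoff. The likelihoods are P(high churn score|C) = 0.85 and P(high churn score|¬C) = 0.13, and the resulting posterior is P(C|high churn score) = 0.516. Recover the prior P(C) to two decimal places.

In odds form, posterior odds = prior odds × likelihood ratio, so prior odds = posterior odds ÷ LR.
Posterior odds = 0.516/(1−0.516) = 1.0661. LR = 0.85/0.13 = 6.5385.
Prior odds = 1.0661/6.5385 = 0.1630, so P(C) = 0.1630/(1+0.1630) ≈ 0.14.

P(C) = 0.14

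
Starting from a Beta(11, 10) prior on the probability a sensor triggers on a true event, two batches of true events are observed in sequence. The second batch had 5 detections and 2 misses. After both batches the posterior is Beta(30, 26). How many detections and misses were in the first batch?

Sequential conjugate updates are equivalent to a single update on the pooled data, so total successes = posterior α − prior α and total failures = posterior β − prior β.
Total across both batches: 30−11=19 detections, 26−10=16 misses.
Subtract the second batch: 19−5=14 detections and 16−2=14 misses.

14 detections and 14 misses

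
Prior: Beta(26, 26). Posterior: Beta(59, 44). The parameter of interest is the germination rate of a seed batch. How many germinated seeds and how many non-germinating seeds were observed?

Beta is conjugate to the binomial likelihood: posterior = Beta(α+s, β+f).
So s = 59 − 26 = 33 and f = 44 − 26 = 18.

33 germinated seeds and 18 non-germinating seeds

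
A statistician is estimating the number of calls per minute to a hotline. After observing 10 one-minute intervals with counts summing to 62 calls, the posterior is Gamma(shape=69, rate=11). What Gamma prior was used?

Gamma(shape=7, rate=1)

Gamma–Poisson conjugacy: posterior shape = α + Σxᵢ, posterior rate = β + n.
So α = 69 − 62 = 7 and β = 11 − 10 = 1.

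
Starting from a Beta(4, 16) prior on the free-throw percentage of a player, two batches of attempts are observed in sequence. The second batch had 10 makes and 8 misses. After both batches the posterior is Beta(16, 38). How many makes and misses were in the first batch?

2 makes and 14 misses

Sequential conjugate updates are equivalent to a single update on the pooled data, so total successes = posterior α − prior α and total failures = posterior β − prior β.
Total across both batches: 16−4=12 makes, 38−16=22 misses.
Subtract the second batch: 12−10=2 makes and 22−8=14 misses.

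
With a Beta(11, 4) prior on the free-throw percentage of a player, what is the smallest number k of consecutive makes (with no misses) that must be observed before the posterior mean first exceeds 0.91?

k = 30

After k makes and 0 misses the posterior is Beta(11+k, 4), with mean (11+k)/(11+4+k).
Set (11+k)/(15+k) > 0.91 and solve: k > (0.91·15 − 11)/(1 − 0.91) = 29.444.
The smallest integer exceeding 29.444 is 30, and checking k=30: (41)/(45) = 0.9111 > 0.91.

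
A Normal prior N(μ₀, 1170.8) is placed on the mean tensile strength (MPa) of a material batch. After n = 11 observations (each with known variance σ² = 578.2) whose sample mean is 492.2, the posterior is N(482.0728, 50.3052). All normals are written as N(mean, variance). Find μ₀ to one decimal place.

The posterior mean is a precision-weighted average: μ_n = (τ₀μ₀ + τ_data·x̄)/(τ₀+τ_data), with τ₀=1/σ₀² and τ_data=n/σ².
Here τ₀ = 1/1170.8 = 0.000854 and τ_data = 11/578.2 = 0.019025, so τ_n = 0.019879.
Rearranging for μ₀: μ₀ = (μ_n·τ_n − τ_data·x̄)/τ₀ = (482.0728·0.019879 − 0.019025·492.2) / 0.000854 = 0.219020/0.000854 ≈ 256.5.

μ₀ = 256.5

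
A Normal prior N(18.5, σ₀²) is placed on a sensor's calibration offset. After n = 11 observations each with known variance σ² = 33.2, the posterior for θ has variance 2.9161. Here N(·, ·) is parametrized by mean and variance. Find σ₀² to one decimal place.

σ₀² = 86.2

For the Normal–Normal model with known σ², precisions add: τ_n = τ₀ + n/σ².
So 1/σ₀² = 1/2.9161 − 11/33.2 = 0.342924 − 0.331325 = 0.011599.
Hence σ₀² = 1/0.011599 ≈ 86.2.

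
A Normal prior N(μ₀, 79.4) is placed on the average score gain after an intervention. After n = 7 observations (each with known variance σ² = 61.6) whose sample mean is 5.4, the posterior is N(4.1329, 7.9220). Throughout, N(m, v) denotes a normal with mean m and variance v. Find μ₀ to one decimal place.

With known observation variance, the Normal–Normal posterior has precision τ_n = τ₀ + n/σ² and mean μ_n = (τ₀μ₀ + (n/σ²)x̄)/τ_n.
Here τ₀ = 1/79.4 = 0.012594 and τ_data = 7/61.6 = 0.113636, so τ_n = 0.126230.
Rearranging for μ₀: μ₀ = (μ_n·τ_n − τ_data·x̄)/τ₀ = (4.1329·0.126230 − 0.113636·5.4) / 0.012594 = -0.091938/0.012594 ≈ -7.3.

μ₀ = -7.3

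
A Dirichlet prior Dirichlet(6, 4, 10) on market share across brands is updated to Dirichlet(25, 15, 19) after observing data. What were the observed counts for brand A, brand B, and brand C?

For a Dirichlet(α) prior with multinomial counts c, the posterior is Dirichlet(α + c) componentwise.
Counts are posterior − prior componentwise: 25−6=19, 15−4=11, 19−10=9.

counts (19, 11, 9)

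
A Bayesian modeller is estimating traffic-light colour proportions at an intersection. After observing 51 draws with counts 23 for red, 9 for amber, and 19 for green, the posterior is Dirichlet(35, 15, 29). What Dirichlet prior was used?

For a Dirichlet(α) prior with multinomial counts c, the posterior is Dirichlet(α + c) componentwise.
Subtract each count from the matching posterior parameter: 35−23=12, 15−9=6, 29−19=10.

Dirichlet(12, 6, 10)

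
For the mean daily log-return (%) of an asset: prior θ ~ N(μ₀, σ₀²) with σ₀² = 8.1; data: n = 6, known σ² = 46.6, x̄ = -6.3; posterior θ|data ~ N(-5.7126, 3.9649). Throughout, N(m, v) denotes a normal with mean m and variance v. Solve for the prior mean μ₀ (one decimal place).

μ₀ = -5.1

With known observation variance, the Normal–Normal posterior has precision τ_n = τ₀ + n/σ² and mean μ_n = (τ₀μ₀ + (n/σ²)x̄)/τ_n.
Here τ₀ = 1/8.1 = 0.123457 and τ_data = 6/46.6 = 0.128755, so τ_n = 0.252212.
Rearranging for μ₀: μ₀ = (μ_n·τ_n − τ_data·x̄)/τ₀ = (-5.7126·0.252212 − 0.128755·-6.3) / 0.123457 = -0.629630/0.123457 ≈ -5.1.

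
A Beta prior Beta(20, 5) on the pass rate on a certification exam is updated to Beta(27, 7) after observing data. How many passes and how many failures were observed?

Under Beta–binomial conjugacy the posterior parameters are (a+s, b+f).
So s = 27 − 20 = 7 and f = 7 − 5 = 2.

7 passes and 2 failures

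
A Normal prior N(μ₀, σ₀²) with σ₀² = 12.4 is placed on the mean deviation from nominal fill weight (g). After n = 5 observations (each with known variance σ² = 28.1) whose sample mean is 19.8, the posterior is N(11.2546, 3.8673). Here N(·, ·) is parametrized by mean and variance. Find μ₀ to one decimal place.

The posterior mean is a precision-weighted average: μ_n = (τ₀μ₀ + τ_data·x̄)/(τ₀+τ_data), with τ₀=1/σ₀² and τ_data=n/σ².
Here τ₀ = 1/12.4 = 0.080645 and τ_data = 5/28.1 = 0.177936, so τ_n = 0.258581.
Rearranging for μ₀: μ₀ = (μ_n·τ_n − τ_data·x̄)/τ₀ = (11.2546·0.258581 − 0.177936·19.8) / 0.080645 = -0.612907/0.080645 ≈ -7.6.

μ₀ = -7.6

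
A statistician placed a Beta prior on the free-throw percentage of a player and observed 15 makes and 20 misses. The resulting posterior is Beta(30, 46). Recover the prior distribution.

Beta(15, 26)

Under Beta–binomial conjugacy the posterior parameters are (α+s, β+f).
So α = 30 − 15 = 15 and β = 46 − 20 = 26.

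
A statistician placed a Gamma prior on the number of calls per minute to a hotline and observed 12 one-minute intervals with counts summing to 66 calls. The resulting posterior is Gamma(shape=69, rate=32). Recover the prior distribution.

Gamma(shape=3, rate=20)

Gamma–Poisson conjugacy: posterior shape = α + Σxᵢ, posterior rate = β + n.
So α = 69 − 66 = 3 and β = 32 − 12 = 20.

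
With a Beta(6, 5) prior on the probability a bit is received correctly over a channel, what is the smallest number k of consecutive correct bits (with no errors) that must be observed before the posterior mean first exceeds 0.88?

After k correct bits and 0 errors the posterior is Beta(6+k, 5), with mean (6+k)/(6+5+k).
Set (6+k)/(11+k) > 0.88 and solve: k > (0.88·11 − 6)/(1 − 0.88) = 30.667.
The smallest integer exceeding 30.667 is 31, and checking k=31: (37)/(42) = 0.8810 > 0.88.

k = 31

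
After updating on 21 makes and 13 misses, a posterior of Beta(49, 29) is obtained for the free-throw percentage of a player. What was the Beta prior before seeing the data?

Beta(28, 16)

Beta is conjugate to the binomial likelihood: posterior = Beta(a+s, b+f).
Subtract the data counts: 49−21=28, 29−13=16.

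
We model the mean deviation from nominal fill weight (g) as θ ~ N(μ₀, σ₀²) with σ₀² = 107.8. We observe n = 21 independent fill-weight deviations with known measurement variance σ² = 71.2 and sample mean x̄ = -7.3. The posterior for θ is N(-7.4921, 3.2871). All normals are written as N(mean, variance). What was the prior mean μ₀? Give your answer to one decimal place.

μ₀ = -13.6

The posterior mean is a precision-weighted average: μ_n = (τ₀μ₀ + τ_data·x̄)/(τ₀+τ_data), with τ₀=1/σ₀² and τ_data=n/σ².
Here τ₀ = 1/107.8 = 0.009276 and τ_data = 21/71.2 = 0.294944, so τ_n = 0.304220.
Rearranging for μ₀: μ₀ = (μ_n·τ_n − τ_data·x̄)/τ₀ = (-7.4921·0.304220 − 0.294944·-7.3) / 0.009276 = -0.126155/0.009276 ≈ -13.6.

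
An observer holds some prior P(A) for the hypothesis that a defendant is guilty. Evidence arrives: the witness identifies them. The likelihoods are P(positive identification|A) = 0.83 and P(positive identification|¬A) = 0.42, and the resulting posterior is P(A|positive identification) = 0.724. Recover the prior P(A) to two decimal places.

P(A) = 0.57

In odds form, posterior odds = prior odds × likelihood ratio, so prior odds = posterior odds ÷ LR.
Posterior odds = 0.724/(1−0.724) = 2.6232. LR = 0.83/0.42 = 1.9762.
Prior odds = 2.6232/1.9762 = 1.3274, so P(A) = 1.3274/(1+1.3274) ≈ 0.57.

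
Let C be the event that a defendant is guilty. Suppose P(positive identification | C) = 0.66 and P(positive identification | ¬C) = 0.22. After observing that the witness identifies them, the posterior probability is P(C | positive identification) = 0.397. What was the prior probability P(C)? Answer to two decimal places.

P(C) = 0.18

In odds form, posterior odds = prior odds × likelihood ratio, so prior odds = posterior odds ÷ LR.
Posterior odds = 0.397/(1−0.397) = 0.6584. LR = 0.66/0.22 = 3.0000.
Prior odds = 0.6584/3.0000 = 0.2195, so P(C) = 0.2195/(1+0.2195) ≈ 0.18.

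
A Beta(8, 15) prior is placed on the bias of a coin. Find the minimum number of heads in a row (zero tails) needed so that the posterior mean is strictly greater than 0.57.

After k heads and 0 tails the posterior is Beta(8+k, 15), with mean (8+k)/(8+15+k).
Set (8+k)/(23+k) > 0.57 and solve: k > (0.57·23 − 8)/(1 − 0.57) = 11.884.
The smallest integer exceeding 11.884 is 12, and checking k=12: (20)/(35) = 0.5714 > 0.57.

k = 12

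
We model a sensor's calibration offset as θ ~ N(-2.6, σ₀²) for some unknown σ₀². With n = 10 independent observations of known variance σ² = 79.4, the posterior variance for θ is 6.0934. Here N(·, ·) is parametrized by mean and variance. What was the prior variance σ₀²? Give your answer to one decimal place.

σ₀² = 26.2

For the Normal–Normal model with known σ², precisions add: τ_n = τ₀ + n/σ².
So 1/σ₀² = 1/6.0934 − 10/79.4 = 0.164112 − 0.125945 = 0.038167.
Hence σ₀² = 1/0.038167 ≈ 26.2.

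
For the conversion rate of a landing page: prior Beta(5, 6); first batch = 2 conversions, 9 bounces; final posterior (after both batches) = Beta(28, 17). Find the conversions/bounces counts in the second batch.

Sequential conjugate updates are equivalent to a single update on the pooled data, so total successes = posterior α − prior α and total failures = posterior β − prior β.
Total across both batches: 28−5=23 conversions, 17−6=11 bounces.
Subtract the first batch: 23−2=21 conversions and 11−9=2 bounces.

21 conversions and 2 bounces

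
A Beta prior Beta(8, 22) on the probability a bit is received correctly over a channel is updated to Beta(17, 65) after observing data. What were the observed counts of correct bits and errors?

9 correct bits and 43 errors

A Beta(a, b) prior with s successes and f failures in binomial data gives a Beta(a+s, b+f) posterior.
Match parameters: s=17−8=9, f=65−22=43.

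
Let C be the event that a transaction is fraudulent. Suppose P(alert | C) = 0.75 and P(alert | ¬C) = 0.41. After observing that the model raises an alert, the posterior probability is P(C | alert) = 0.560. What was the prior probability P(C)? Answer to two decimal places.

In odds form, posterior odds = prior odds × likelihood ratio, so prior odds = posterior odds ÷ LR.
Posterior odds = 0.560/(1−0.560) = 1.2727. LR = 0.75/0.41 = 1.8293.
Prior odds = 1.2727/1.8293 = 0.6957, so P(C) = 0.6957/(1+0.6957) ≈ 0.41.

P(C) = 0.41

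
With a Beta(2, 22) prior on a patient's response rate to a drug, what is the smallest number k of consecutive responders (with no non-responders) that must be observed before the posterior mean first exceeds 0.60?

After k responders and 0 non-responders the posterior is Beta(2+k, 22), with mean (2+k)/(2+22+k).
Set (2+k)/(24+k) > 0.60 and solve: k > (0.60·24 − 2)/(1 − 0.60) = 31.000.
The smallest integer exceeding 31.000 is 32.

k = 32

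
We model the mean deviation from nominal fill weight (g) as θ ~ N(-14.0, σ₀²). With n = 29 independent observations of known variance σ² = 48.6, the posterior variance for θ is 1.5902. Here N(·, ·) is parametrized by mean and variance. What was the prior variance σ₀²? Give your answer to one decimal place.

σ₀² = 31.1

Posterior precision equals prior precision plus data precision: 1/σ_n² = 1/σ₀² + n/σ².
So 1/σ₀² = 1/1.5902 − 29/48.6 = 0.628852 − 0.596708 = 0.032144.
Hence σ₀² = 1/0.032144 ≈ 31.1.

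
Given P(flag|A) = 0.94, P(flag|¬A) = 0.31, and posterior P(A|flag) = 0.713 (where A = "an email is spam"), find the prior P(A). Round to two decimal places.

P(A) = 0.45

Bayes' rule in odds form gives O(A|E) = O(A)·[P(E|A)/P(E|¬A)], hence O(A) = O(A|E)/LR.
Posterior odds = 0.713/(1−0.713) = 2.4843. LR = 0.94/0.31 = 3.0323.
Prior odds = 2.4843/3.0323 = 0.8193, so P(A) = 0.8193/(1+0.8193) ≈ 0.45.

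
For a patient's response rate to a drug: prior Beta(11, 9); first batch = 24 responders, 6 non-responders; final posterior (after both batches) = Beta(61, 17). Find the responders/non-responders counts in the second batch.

26 responders and 2 non-responders

Sequential conjugate updates are equivalent to a single update on the pooled data, so total successes = posterior α − prior α and total failures = posterior β − prior β.
Total across both batches: 61−11=50 responders, 17−9=8 non-responders.
Subtract the first batch: 50−24=26 responders and 8−6=2 non-responders.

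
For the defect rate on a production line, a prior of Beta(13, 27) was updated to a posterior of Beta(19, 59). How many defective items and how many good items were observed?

A Beta(a, b) prior with s successes and f failures in binomial data gives a Beta(a+s, b+f) posterior.
So s = 19 − 13 = 6 and f = 59 − 27 = 32.

6 defective items and 32 good items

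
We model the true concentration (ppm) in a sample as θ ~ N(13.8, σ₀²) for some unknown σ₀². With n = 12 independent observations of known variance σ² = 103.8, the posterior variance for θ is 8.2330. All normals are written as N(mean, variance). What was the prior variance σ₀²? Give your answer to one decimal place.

For the Normal–Normal model with known σ², precisions add: τ_n = τ₀ + n/σ².
So 1/σ₀² = 1/8.2330 − 12/103.8 = 0.121462 − 0.115607 = 0.005855.
Hence σ₀² = 1/0.005855 ≈ 170.8.

σ₀² = 170.8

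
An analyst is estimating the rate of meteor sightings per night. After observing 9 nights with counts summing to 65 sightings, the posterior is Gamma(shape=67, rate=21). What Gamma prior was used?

Gamma(shape=2, rate=12)

A Gamma(α, β) prior (rate parametrization) on a Poisson rate with n observations summing to S gives posterior Gamma(α+S, β+n).
So α = 67 − 65 = 2 and β = 21 − 9 = 12.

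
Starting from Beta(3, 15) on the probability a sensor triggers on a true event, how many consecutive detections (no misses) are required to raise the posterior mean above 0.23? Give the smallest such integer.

After k detections and 0 misses the posterior is Beta(3+k, 15), with mean (3+k)/(3+15+k).
Set (3+k)/(18+k) > 0.23 and solve: k > (0.23·18 − 3)/(1 − 0.23) = 1.481.
The smallest integer exceeding 1.481 is 2, and checking k=2: (5)/(20) = 0.2500 > 0.23.

k = 2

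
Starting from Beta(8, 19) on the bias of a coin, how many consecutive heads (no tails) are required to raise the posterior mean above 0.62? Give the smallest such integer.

After k heads and 0 tails the posterior is Beta(8+k, 19), with mean (8+k)/(8+19+k).
Set (8+k)/(27+k) > 0.62 and solve: k > (0.62·27 − 8)/(1 − 0.62) = 23.000.
The smallest integer exceeding 23.000 is 24, and checking k=24: (32)/(51) = 0.6275 > 0.62.

k = 24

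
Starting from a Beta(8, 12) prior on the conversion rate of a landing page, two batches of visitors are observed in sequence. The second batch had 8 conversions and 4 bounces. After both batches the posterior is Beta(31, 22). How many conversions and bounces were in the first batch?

15 conversions and 6 bounces

Because Beta–binomial updating is additive in the counts, the combined data contributed (α_post−α_prior, β_post−β_prior) successes and failures.
Total across both batches: 31−8=23 conversions, 22−12=10 bounces.
Subtract the second batch: 23−8=15 conversions and 10−4=6 bounces.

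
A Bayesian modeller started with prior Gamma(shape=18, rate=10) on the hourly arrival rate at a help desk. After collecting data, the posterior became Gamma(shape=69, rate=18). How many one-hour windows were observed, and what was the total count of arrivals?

Gamma–Poisson conjugacy: posterior shape = α + Σxᵢ, posterior rate = β + n.
Matching: Σxᵢ = 69 − 18 = 51 and n = 18 − 10 = 8.

n = 8 one-hour windows with total 51 arrivals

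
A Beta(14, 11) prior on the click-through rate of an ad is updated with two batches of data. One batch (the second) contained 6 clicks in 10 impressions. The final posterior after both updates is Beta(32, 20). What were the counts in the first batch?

12 clicks and 5 non-clicks

Because Beta–binomial updating is additive in the counts, the combined data contributed (α_post−α_prior, β_post−β_prior) successes and failures.
Total across both batches: 32−14=18 clicks, 20−11=9 non-clicks.
Subtract the second batch: 18−6=12 clicks and 9−4=5 non-clicks.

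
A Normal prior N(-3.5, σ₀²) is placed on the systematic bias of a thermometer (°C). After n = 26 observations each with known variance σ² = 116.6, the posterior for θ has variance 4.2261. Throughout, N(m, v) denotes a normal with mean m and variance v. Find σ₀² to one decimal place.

σ₀² = 73.3

Posterior precision equals prior precision plus data precision: 1/σ_n² = 1/σ₀² + n/σ².
So 1/σ₀² = 1/4.2261 − 26/116.6 = 0.236625 − 0.222985 = 0.013640.
Hence σ₀² = 1/0.013640 ≈ 73.3.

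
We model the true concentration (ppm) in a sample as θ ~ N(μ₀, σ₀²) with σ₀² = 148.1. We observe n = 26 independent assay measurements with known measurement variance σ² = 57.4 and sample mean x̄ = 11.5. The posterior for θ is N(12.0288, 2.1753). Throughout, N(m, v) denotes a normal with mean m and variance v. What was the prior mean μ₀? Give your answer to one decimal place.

μ₀ = 47.5

The posterior mean is a precision-weighted average: μ_n = (τ₀μ₀ + τ_data·x̄)/(τ₀+τ_data), with τ₀=1/σ₀² and τ_data=n/σ².
Here τ₀ = 1/148.1 = 0.006752 and τ_data = 26/57.4 = 0.452962, so τ_n = 0.459714.
Rearranging for μ₀: μ₀ = (μ_n·τ_n − τ_data·x̄)/τ₀ = (12.0288·0.459714 − 0.452962·11.5) / 0.006752 = 0.320745/0.006752 ≈ 47.5.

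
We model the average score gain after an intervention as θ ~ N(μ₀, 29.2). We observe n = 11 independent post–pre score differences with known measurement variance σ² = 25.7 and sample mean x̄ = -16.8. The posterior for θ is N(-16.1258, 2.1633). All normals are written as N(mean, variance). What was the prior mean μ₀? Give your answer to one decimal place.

The posterior mean is a precision-weighted average: μ_n = (τ₀μ₀ + τ_data·x̄)/(τ₀+τ_data), with τ₀=1/σ₀² and τ_data=n/σ².
Here τ₀ = 1/29.2 = 0.034247 and τ_data = 11/25.7 = 0.428016, so τ_n = 0.462263.
Rearranging for μ₀: μ₀ = (μ_n·τ_n − τ_data·x̄)/τ₀ = (-16.1258·0.462263 − 0.428016·-16.8) / 0.034247 = -0.263692/0.034247 ≈ -7.7.

μ₀ = -7.7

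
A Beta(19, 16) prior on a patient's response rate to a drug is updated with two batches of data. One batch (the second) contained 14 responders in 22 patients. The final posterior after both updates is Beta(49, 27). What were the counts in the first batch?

Because Beta–binomial updating is additive in the counts, the combined data contributed (α_post−α_prior, β_post−β_prior) successes and failures.
Total across both batches: 49−19=30 responders, 27−16=11 non-responders.
Subtract the second batch: 30−14=16 responders and 11−8=3 non-responders.

16 responders and 3 non-responders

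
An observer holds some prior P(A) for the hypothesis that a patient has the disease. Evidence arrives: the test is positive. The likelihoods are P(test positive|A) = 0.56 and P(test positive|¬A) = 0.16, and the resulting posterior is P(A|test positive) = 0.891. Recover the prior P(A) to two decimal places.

P(A) = 0.70

Bayes' rule in odds form gives O(A|E) = O(A)·[P(E|A)/P(E|¬A)], hence O(A) = O(A|E)/LR.
Posterior odds = 0.891/(1−0.891) = 8.1743. LR = 0.56/0.16 = 3.5000.
Prior odds = 8.1743/3.5000 = 2.3355, so P(A) = 2.3355/(1+2.3355) ≈ 0.70.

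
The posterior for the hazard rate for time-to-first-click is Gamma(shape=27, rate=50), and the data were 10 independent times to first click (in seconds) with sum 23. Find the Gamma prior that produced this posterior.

Gamma–exponential conjugacy: posterior shape = α + n, posterior rate = β + Σtᵢ.
So α = 27 − 10 = 17 and β = 50 − 23 = 27.

Gamma(shape=17, rate=27)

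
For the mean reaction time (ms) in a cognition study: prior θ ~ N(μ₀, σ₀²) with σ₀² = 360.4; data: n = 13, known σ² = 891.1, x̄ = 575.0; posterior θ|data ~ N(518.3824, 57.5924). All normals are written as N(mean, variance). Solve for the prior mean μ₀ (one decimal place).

μ₀ = 220.7

The posterior mean is a precision-weighted average: μ_n = (τ₀μ₀ + τ_data·x̄)/(τ₀+τ_data), with τ₀=1/σ₀² and τ_data=n/σ².
Here τ₀ = 1/360.4 = 0.002775 and τ_data = 13/891.1 = 0.014589, so τ_n = 0.017364.
Rearranging for μ₀: μ₀ = (μ_n·τ_n − τ_data·x̄)/τ₀ = (518.3824·0.017364 − 0.014589·575.0) / 0.002775 = 0.612517/0.002775 ≈ 220.7.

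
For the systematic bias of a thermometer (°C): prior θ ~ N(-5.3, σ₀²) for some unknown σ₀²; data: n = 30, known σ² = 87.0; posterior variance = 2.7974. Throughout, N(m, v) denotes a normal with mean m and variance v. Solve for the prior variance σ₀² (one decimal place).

σ₀² = 79.1

Posterior precision equals prior precision plus data precision: 1/σ_n² = 1/σ₀² + n/σ².
So 1/σ₀² = 1/2.7974 − 30/87.0 = 0.357475 − 0.344828 = 0.012647.
Hence σ₀² = 1/0.012647 ≈ 79.1.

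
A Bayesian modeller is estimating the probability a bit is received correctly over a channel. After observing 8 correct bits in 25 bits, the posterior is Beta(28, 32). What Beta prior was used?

Under Beta–binomial conjugacy the posterior parameters are (α+s, β+f).
So α = 28 − 8 = 20 and β = 32 − 17 = 15.

Beta(20, 15)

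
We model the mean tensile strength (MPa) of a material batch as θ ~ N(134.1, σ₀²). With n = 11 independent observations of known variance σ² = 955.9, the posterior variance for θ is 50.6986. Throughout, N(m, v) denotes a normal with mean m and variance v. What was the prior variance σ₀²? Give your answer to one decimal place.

σ₀² = 121.7

For the Normal–Normal model with known σ², precisions add: τ_n = τ₀ + n/σ².
So 1/σ₀² = 1/50.6986 − 11/955.9 = 0.019724 − 0.011507 = 0.008217.
Hence σ₀² = 1/0.008217 ≈ 121.7.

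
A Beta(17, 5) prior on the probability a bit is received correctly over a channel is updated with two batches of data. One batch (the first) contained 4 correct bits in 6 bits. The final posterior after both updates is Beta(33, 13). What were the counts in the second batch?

12 correct bits and 6 errors

Sequential conjugate updates are equivalent to a single update on the pooled data, so total successes = posterior α − prior α and total failures = posterior β − prior β.
Total across both batches: 33−17=16 correct bits, 13−5=8 errors.
Subtract the first batch: 16−4=12 correct bits and 8−2=6 errors.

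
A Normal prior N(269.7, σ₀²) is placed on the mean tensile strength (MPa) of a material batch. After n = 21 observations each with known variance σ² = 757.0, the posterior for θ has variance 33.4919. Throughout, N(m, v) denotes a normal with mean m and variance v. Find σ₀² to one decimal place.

For the Normal–Normal model with known σ², precisions add: τ_n = τ₀ + n/σ².
So 1/σ₀² = 1/33.4919 − 21/757.0 = 0.029858 − 0.027741 = 0.002117.
Hence σ₀² = 1/0.002117 ≈ 472.4.

σ₀² = 472.4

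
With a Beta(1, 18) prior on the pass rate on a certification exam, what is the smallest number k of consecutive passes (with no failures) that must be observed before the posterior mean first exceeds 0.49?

k = 17

After k passes and 0 failures the posterior is Beta(1+k, 18), with mean (1+k)/(1+18+k).
Set (1+k)/(19+k) > 0.49 and solve: k > (0.49·19 − 1)/(1 − 0.49) = 16.294.
The smallest integer exceeding 16.294 is 17, and checking k=17: (18)/(36) = 0.5000 > 0.49.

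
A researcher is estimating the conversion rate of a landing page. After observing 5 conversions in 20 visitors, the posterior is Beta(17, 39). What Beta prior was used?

A Beta(α, β) prior with s successes and f failures in binomial data gives a Beta(α+s, β+f) posterior.
So α = 17 − 5 = 12 and β = 39 − 15 = 24.

Beta(12, 24)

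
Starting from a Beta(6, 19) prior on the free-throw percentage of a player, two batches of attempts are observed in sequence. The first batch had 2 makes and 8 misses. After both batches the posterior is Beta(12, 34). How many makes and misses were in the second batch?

4 makes and 7 misses

Sequential conjugate updates are equivalent to a single update on the pooled data, so total successes = posterior α − prior α and total failures = posterior β − prior β.
Total across both batches: 12−6=6 makes, 34−19=15 misses.
Subtract the first batch: 6−2=4 makes and 15−8=7 misses.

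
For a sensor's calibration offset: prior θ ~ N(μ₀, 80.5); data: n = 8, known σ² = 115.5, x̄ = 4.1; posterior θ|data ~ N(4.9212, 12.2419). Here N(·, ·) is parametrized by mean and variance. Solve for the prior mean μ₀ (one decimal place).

With known observation variance, the Normal–Normal posterior has precision τ_n = τ₀ + n/σ² and mean μ_n = (τ₀μ₀ + (n/σ²)x̄)/τ_n.
Here τ₀ = 1/80.5 = 0.012422 and τ_data = 8/115.5 = 0.069264, so τ_n = 0.081686.
Rearranging for μ₀: μ₀ = (μ_n·τ_n − τ_data·x̄)/τ₀ = (4.9212·0.081686 − 0.069264·4.1) / 0.012422 = 0.118011/0.012422 ≈ 9.5.

μ₀ = 9.5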